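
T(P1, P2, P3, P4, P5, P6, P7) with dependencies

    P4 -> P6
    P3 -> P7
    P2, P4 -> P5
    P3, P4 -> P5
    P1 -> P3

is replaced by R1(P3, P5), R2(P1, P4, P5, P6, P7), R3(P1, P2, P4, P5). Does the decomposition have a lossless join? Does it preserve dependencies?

Lossless test (chase): Rows 2 and 3 agree on P4; apply P4→P6 and equate their P6 entries. Rows 2 and 3 agree on P1; apply P1→P3 and equate their P3 entries. Rows 2 and 3 agree on P3; apply P3→P7 and equate their P7 entries. No row becomes fully distinguished — the join is lossy.
Dependency preservation: the restricted closure of {P3} across the fragments never reaches {P7}, so P3 → P7 cannot be enforced without a join — not preserved.

lossy and not dependency-preserving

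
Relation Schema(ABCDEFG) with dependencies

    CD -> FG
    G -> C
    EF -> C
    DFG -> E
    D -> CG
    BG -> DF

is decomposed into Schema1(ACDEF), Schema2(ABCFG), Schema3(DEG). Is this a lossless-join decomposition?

Chase test. Columns are ABCDEFG; row i has aⱼ where attribute j ∈ Schemai, else bᵢⱼ.
Initial tableau (one row per fragment):
  row 1: a1 b12 a3 a4 a5 a6 b17
  row 2: a1 a2 a3 b24 b25 a6 a7
  row 3: b31 b32 b33 a4 a5 b36 a7
Rows 2 and 3 agree on G; apply G→C and equate their C entries.
Rows 1 and 3 agree on D; apply D→CG and equate their CG entries.
Rows 1 and 3 agree on CD; apply CD→FG and equate their FG entries.
No row becomes fully distinguished — the join is lossy.

No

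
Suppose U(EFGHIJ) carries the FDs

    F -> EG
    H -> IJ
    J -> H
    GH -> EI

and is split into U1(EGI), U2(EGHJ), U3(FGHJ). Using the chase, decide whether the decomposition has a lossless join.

No

Chase test. Columns are EFGHIJ; row i has aⱼ where attribute j ∈ Ui, else bᵢⱼ.
Initial tableau (one row per fragment):
  row 1: a1 b12 a3 b14 a5 b16
  row 2: a1 b22 a3 a4 b25 a6
  row 3: b31 a2 a3 a4 b35 a6
Rows 2 and 3 agree on H; apply H→IJ and equate their IJ entries.
Rows 2 and 3 agree on GH; apply GH→EI and equate their EI entries.
No row becomes fully distinguished — the join is lossy.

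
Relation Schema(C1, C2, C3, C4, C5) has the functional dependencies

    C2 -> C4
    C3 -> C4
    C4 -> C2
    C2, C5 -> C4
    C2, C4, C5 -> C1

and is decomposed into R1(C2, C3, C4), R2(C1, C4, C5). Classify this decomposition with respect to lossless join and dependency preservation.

Lossless test: (C4)⁺ = {C2, C4}, which is a superkey of neither fragment — lossy.
Dependency preservation: C2, C5 → C4; C2, C4, C5 → C1 are not contained in any single fragment, but the restricted closure of each left-hand side across the fragments still reaches the right-hand side; the remaining FDs each lie inside some fragment. All dependencies are preserved.

lossy but dependency-preserving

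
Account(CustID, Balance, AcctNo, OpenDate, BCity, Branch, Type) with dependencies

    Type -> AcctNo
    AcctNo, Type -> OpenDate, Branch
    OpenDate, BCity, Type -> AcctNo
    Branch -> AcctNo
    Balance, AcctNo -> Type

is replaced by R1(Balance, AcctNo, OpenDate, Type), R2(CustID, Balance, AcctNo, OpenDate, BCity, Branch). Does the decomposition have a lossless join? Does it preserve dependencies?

Lossless test: (Balance, AcctNo, OpenDate)⁺ = {Balance, AcctNo, OpenDate, Branch, Type}, which contains all of one fragment — lossless.
Dependency preservation: the restricted closure of {AcctNo, Type} across the fragments never reaches {OpenDate, Branch}, so AcctNo, Type → OpenDate, Branch cannot be enforced without a join — not preserved.

lossless but not dependency-preserving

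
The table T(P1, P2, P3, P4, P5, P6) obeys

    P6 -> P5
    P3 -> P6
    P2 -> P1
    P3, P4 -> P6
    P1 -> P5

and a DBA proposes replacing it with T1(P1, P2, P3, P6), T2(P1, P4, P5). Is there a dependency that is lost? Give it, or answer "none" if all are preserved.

Check P6 → P5: no single fragment contains all of {P5, P6}, and the restricted closure of {P6} across the fragments never reaches {P5}.
P3 → P6 is preserved.
P2 → P1 is preserved.
P3, P4 → P6 is preserved.
P1 → P5 is preserved.

P6 -> P5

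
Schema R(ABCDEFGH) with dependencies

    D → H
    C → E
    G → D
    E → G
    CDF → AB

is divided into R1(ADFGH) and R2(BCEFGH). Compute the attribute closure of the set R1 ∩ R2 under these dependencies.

DFGH

R1 ∩ R2 = {FGH}.
G → D applies, adding D
Closure: {DFGH}.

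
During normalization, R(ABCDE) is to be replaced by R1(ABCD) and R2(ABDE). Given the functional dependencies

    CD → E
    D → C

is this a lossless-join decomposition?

Yes

Common attributes: R1 ∩ R2 = {ABD}.
Closure of {ABD}: D → C applies, adding C; CD → E applies, adding E. So (ABD)⁺ = {ABCDE}.
This closure contains every attribute of R1, so R1 ∩ R2 → R1. The join is lossless.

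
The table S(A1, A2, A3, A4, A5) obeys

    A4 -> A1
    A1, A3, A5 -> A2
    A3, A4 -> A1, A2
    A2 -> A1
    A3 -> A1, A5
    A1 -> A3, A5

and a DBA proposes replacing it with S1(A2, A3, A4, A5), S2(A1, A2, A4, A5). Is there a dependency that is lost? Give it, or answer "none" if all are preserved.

none

A4 → A1 lies within S2.
A1, A3, A5 → A2: restricted closure across fragments reaches A2.
A3, A4 → A1, A2: restricted closure across fragments reaches A1, A2.
A2 → A1 lies within S2.
A3 → A1, A5: restricted closure across fragments reaches A1, A5.
A1 → A3, A5: restricted closure across fragments reaches A3, A5.
Every dependency is enforceable on the fragments, so the decomposition is dependency-preserving.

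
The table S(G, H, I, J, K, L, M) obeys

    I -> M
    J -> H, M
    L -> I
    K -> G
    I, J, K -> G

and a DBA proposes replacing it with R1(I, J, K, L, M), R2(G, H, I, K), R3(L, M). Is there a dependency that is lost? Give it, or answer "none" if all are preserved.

J -> H, M

Check J → H, M: no single fragment contains all of {H, J, M}, and the restricted closure of {J} across the fragments never reaches {H, M}.
I → M is preserved.
L → I is preserved.
K → G is preserved.
I, J, K → G is preserved.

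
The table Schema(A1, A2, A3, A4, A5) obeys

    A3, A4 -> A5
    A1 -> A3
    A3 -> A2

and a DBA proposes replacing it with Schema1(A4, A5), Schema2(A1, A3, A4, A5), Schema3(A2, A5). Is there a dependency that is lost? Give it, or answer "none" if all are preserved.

Check A3 → A2: no single fragment contains all of {A2, A3}, and the restricted closure of {A3} across the fragments never reaches {A2}.
A3, A4 → A5 is preserved.
A1 → A3 is preserved.

A3 -> A2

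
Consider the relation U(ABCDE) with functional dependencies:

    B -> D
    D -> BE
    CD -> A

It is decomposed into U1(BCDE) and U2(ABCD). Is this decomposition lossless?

Yes

Common attributes: U1 ∩ U2 = {BCD}.
Closure of {BCD}: D → BE applies, adding E; CD → A applies, adding A. So (BCD)⁺ = {ABCDE}.
This closure contains every attribute of U1, so U1 ∩ U2 → U1. The join is lossless.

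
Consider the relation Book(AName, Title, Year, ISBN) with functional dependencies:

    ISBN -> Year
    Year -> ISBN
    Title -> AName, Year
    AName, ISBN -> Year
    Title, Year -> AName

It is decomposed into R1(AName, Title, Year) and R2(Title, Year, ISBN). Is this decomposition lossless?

Common attributes: R1 ∩ R2 = {Title, Year}.
Closure of {Title, Year}: Year → ISBN applies, adding ISBN; Title → AName, Year applies, adding AName. So (Title, Year)⁺ = {AName, Title, Year, ISBN}.
This closure contains every attribute of R1, so R1 ∩ R2 → R1. The join is lossless.

Yes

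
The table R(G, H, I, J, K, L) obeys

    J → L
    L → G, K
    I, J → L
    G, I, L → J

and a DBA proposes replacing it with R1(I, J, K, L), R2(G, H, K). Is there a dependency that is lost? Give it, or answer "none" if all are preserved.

L → G, K

Check L → G, K: no single fragment contains all of {G, K, L}, and the restricted closure of {L} across the fragments never reaches {G, K}.
J → L is preserved.
I, J → L is preserved.
G, I, L → J is preserved.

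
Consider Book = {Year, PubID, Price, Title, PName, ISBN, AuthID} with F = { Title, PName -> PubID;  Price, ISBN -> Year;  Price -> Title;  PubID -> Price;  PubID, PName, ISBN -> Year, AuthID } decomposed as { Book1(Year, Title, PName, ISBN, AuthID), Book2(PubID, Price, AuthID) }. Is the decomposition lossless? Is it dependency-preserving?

Lossless test: (AuthID)⁺ = {AuthID}, which is a superkey of neither fragment — lossy.
Dependency preservation: the restricted closure of {Title, PName} across the fragments never reaches {PubID}, so Title, PName → PubID cannot be enforced without a join — not preserved.

lossy and not dependency-preserving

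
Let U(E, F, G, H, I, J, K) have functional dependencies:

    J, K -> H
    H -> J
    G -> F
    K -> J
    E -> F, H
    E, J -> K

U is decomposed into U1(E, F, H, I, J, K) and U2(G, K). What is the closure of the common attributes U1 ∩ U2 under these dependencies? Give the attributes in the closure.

U1 ∩ U2 = {K}.
K → J applies, adding J
J, K → H applies, adding H
Closure: {H, J, K}.

H, J, K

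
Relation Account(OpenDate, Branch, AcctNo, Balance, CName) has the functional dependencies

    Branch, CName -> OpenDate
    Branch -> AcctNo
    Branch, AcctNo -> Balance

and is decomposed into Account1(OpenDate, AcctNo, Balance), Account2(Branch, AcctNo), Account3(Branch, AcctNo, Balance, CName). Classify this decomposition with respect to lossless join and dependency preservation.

Lossless test (chase): Rows 2 and 3 agree on Branch, AcctNo; apply Branch, AcctNo→Balance and equate their Balance entries. No row becomes fully distinguished — the join is lossy.
Dependency preservation: the restricted closure of {Branch, CName} across the fragments never reaches {OpenDate}, so Branch, CName → OpenDate cannot be enforced without a join — not preserved.

lossy and not dependency-preserving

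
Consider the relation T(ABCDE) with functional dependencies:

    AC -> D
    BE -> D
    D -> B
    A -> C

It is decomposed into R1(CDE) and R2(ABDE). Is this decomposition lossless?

No

Common attributes: R1 ∩ R2 = {DE}.
Closure of {DE}: D → B applies, adding B. So (DE)⁺ = {BDE}.
The closure contains neither all of R1 = {CDE} nor all of R2 = {ABDE}, so the common attributes are not a superkey of either fragment. The join is lossy.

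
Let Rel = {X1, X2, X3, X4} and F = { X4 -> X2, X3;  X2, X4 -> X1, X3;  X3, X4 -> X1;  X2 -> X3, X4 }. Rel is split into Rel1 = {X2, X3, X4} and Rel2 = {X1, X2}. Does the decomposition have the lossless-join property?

Common attributes: Rel1 ∩ Rel2 = {X2}.
Closure of {X2}: X2 → X3, X4 applies, adding X3, X4; X2, X4 → X1, X3 applies, adding X1. So (X2)⁺ = {X1, X2, X3, X4}.
This closure contains every attribute of Rel1, so Rel1 ∩ Rel2 → Rel1. The join is lossless.

Yes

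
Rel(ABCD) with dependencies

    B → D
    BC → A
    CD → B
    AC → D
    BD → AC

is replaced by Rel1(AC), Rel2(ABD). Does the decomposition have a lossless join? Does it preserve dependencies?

lossy and not dependency-preserving

Lossless test: (A)⁺ = {A}, which is a superkey of neither fragment — lossy.
Dependency preservation: the restricted closure of {CD} across the fragments never reaches {B}, so CD → B cannot be enforced without a join — not preserved.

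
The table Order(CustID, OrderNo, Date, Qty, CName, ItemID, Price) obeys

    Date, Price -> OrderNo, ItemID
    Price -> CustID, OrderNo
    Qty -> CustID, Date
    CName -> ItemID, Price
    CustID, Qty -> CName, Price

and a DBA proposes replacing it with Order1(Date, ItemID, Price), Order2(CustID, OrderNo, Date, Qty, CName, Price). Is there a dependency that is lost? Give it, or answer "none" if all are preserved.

Check CName → ItemID, Price: no single fragment contains all of {CName, ItemID, Price}, and the restricted closure of {CName} across the fragments never reaches {ItemID, Price}.
Date, Price → OrderNo, ItemID is preserved.
Price → CustID, OrderNo is preserved.
Qty → CustID, Date is preserved.
CustID, Qty → CName, Price is preserved.

CName -> ItemID, Price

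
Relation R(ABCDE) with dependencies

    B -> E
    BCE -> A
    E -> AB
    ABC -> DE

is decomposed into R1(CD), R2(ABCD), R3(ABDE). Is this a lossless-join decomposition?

Yes

Chase test. Columns are ABCDE; row i has aⱼ where attribute j ∈ Ri, else bᵢⱼ.
Initial tableau (one row per fragment):
  row 1: b11 b12 a3 a4 b15
  row 2: a1 a2 a3 a4 b25
  row 3: a1 a2 b33 a4 a5
Rows 2 and 3 agree on B; apply B→E and equate their E entries.
Row 2 is now all distinguished symbols — the join is lossless.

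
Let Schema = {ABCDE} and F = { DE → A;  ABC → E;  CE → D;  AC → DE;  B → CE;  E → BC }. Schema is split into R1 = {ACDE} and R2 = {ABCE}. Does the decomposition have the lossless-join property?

Common attributes: R1 ∩ R2 = {ACE}.
Closure of {ACE}: CE → D applies, adding D; E → BC applies, adding B. So (ACE)⁺ = {ABCDE}.
This closure contains every attribute of R1, so R1 ∩ R2 → R1. The join is lossless.

Yes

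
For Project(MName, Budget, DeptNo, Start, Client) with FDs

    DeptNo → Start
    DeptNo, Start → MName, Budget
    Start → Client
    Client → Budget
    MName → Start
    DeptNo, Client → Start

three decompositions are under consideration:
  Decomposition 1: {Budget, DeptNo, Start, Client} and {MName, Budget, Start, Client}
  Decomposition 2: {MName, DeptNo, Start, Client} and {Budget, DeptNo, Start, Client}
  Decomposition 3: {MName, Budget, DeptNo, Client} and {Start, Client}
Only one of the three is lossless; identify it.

Decomposition 2

Decomposition 1: common = {Budget, Start, Client}, closure = {Budget, Start, Client} → lossy.
Decomposition 2: common = {DeptNo, Start, Client}, closure = {MName, Budget, DeptNo, Start, Client} → lossless.
Decomposition 3: common = {Client}, closure = {Budget, Client} → lossy.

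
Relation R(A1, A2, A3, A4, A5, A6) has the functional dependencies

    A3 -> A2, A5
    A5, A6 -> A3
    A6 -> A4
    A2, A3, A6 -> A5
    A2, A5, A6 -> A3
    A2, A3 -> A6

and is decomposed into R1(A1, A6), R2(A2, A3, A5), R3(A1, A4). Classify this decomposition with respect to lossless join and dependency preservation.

Lossless test (chase): applying each FD to every pair of rows produces no changes in the tableau, so no row becomes fully distinguished — the join is lossy.
Dependency preservation: the restricted closure of {A5, A6} across the fragments never reaches {A3}, so A5, A6 → A3 cannot be enforced without a join — not preserved.

lossy and not dependency-preserving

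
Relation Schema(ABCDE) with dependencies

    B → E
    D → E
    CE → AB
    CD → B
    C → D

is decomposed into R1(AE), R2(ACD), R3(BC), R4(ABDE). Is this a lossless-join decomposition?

Chase test. Columns are ABCDE; row i has aⱼ where attribute j ∈ Ri, else bᵢⱼ.
Initial tableau (one row per fragment):
  row 1: a1 b12 b13 b14 a5
  row 2: a1 b22 a3 a4 b25
  row 3: b31 a2 a3 b34 b35
  row 4: a1 a2 b43 a4 a5
Rows 3 and 4 agree on B; apply B→E and equate their E entries.
Rows 2 and 4 agree on D; apply D→E and equate their E entries.
Rows 2 and 3 agree on CE; apply CE→AB and equate their AB entries.
Rows 2 and 3 agree on C; apply C→D and equate their D entries.
Row 2 is now all distinguished symbols — the join is lossless.

Yes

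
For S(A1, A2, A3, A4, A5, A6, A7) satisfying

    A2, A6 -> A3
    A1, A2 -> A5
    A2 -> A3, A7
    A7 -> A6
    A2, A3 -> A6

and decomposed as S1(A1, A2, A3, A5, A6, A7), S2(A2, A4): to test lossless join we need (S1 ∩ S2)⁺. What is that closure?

A2, A3, A6, A7

S1 ∩ S2 = {A2}.
A2 → A3, A7 applies, adding A3, A7
A7 → A6 applies, adding A6
Closure: {A2, A3, A6, A7}.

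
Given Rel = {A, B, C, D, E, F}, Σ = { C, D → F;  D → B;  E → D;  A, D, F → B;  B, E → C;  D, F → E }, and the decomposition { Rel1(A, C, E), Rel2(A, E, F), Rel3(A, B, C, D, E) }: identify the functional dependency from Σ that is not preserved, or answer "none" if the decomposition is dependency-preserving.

D, F → E

Check D, F → E: no single fragment contains all of {D, E, F}, and the restricted closure of {D, F} across the fragments never reaches {E}.
C, D → F is preserved.
D → B is preserved.
E → D is preserved.
A, D, F → B is preserved.
B, E → C is preserved.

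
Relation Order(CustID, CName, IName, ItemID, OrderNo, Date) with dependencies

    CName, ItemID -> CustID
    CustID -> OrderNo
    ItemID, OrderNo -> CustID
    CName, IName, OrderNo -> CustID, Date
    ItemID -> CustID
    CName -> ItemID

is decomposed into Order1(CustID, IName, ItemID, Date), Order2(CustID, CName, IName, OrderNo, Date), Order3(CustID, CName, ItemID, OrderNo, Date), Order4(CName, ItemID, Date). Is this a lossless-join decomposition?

Yes

Chase test. Columns are CustID, CName, IName, ItemID, OrderNo, Date; row i has aⱼ where attribute j ∈ Orderi, else bᵢⱼ.
Initial tableau (one row per fragment):
  row 1: a1 b12 a3 a4 b15 a6
  row 2: a1 a2 a3 b24 a5 a6
  row 3: a1 a2 b33 a4 a5 a6
  row 4: b41 a2 b43 a4 b45 a6
Rows 3 and 4 agree on CName, ItemID; apply CName, ItemID→CustID and equate their CustID entries.
Rows 1 and 2 agree on CustID; apply CustID→OrderNo and equate their OrderNo entries.
Rows 1 and 4 agree on CustID; apply CustID→OrderNo and equate their OrderNo entries.
Rows 2 and 3 agree on CName; apply CName→ItemID and equate their ItemID entries.
Row 2 is now all distinguished symbols — the join is lossless.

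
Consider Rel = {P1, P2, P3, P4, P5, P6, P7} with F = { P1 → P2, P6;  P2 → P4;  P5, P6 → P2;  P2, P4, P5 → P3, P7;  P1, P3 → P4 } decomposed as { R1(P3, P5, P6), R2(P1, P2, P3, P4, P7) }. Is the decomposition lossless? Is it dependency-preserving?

lossy and not dependency-preserving

Lossless test: (P3)⁺ = {P3}, which is a superkey of neither fragment — lossy.
Dependency preservation: the restricted closure of {P1} across the fragments never reaches {P2, P6}, so P1 → P2, P6 cannot be enforced without a join — not preserved.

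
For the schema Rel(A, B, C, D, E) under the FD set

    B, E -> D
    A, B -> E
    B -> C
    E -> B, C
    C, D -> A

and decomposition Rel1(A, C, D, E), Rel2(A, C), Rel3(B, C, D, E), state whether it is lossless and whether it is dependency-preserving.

lossless but not dependency-preserving

Lossless test (chase): Rows 1 and 3 agree on E; apply E→B, C and equate their B, C entries. Rows 1 and 3 agree on C, D; apply C, D→A and equate their A entries. Row 1 is now all distinguished symbols — the join is lossless.
Dependency preservation: the restricted closure of {A, B} across the fragments never reaches {E}, so A, B → E cannot be enforced without a join — not preserved.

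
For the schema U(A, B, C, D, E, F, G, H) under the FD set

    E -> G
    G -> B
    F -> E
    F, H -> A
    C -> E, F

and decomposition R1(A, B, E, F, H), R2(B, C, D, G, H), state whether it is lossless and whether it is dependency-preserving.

Lossless test: (B, H)⁺ = {B, H}, which is a superkey of neither fragment — lossy.
Dependency preservation: the restricted closure of {E} across the fragments never reaches {G}, so E → G cannot be enforced without a join — not preserved.

lossy and not dependency-preserving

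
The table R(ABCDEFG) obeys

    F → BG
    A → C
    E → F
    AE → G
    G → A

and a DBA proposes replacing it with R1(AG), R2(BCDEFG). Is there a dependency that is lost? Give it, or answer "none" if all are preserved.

A → C

Check A → C: no single fragment contains all of {AC}, and the restricted closure of {A} across the fragments never reaches {C}.
F → BG is preserved.
E → F is preserved.
AE → G is preserved.
G → A is preserved.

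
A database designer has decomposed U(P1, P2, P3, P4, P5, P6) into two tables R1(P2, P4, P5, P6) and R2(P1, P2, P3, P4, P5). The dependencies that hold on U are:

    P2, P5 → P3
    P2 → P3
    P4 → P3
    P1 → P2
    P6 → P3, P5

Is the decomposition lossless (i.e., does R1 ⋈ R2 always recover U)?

Common attributes: R1 ∩ R2 = {P2, P4, P5}.
Closure of {P2, P4, P5}: P2, P5 → P3 applies, adding P3. So (P2, P4, P5)⁺ = {P2, P3, P4, P5}.
The closure contains neither all of R1 = {P2, P4, P5, P6} nor all of R2 = {P1, P2, P3, P4, P5}, so the common attributes are not a superkey of either fragment. The join is lossy.

No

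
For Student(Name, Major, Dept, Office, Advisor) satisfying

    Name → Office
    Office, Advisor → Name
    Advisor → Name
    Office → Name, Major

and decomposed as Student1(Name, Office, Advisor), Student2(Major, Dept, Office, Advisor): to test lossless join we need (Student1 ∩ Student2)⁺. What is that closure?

Student1 ∩ Student2 = {Office, Advisor}.
Office, Advisor → Name applies, adding Name
Office → Name, Major applies, adding Major
Closure: {Name, Major, Office, Advisor}.

Name, Major, Office, Advisor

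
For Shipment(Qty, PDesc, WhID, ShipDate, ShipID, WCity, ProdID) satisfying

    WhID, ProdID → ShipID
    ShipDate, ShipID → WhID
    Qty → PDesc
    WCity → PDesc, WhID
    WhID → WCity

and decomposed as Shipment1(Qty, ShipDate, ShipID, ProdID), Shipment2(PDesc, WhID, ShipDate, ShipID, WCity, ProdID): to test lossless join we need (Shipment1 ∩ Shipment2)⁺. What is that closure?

Shipment1 ∩ Shipment2 = {ShipDate, ShipID, ProdID}.
ShipDate, ShipID → WhID applies, adding WhID
WhID → WCity applies, adding WCity
WCity → PDesc, WhID applies, adding PDesc
Closure: {PDesc, WhID, ShipDate, ShipID, WCity, ProdID}.

PDesc, WhID, ShipDate, ShipID, WCity, ProdID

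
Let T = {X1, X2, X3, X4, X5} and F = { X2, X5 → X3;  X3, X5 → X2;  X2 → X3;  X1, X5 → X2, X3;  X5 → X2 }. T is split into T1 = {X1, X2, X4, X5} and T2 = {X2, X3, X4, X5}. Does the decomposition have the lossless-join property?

Yes

Common attributes: T1 ∩ T2 = {X2, X4, X5}.
Closure of {X2, X4, X5}: X2, X5 → X3 applies, adding X3. So (X2, X4, X5)⁺ = {X2, X3, X4, X5}.
This closure contains every attribute of T2, so T1 ∩ T2 → T2. The join is lossless.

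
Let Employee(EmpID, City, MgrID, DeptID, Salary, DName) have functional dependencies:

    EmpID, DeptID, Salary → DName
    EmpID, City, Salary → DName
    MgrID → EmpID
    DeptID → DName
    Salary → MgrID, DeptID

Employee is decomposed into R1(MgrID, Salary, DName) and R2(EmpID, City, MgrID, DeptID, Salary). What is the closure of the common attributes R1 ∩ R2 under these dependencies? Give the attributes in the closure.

R1 ∩ R2 = {MgrID, Salary}.
MgrID → EmpID applies, adding EmpID
Salary → MgrID, DeptID applies, adding DeptID
EmpID, DeptID, Salary → DName applies, adding DName
Closure: {EmpID, MgrID, DeptID, Salary, DName}.

EmpID, MgrID, DeptID, Salary, DName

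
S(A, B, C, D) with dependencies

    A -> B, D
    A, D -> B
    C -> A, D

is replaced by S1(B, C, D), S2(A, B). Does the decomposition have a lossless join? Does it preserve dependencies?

lossy and not dependency-preserving

Lossless test: (B)⁺ = {B}, which is a superkey of neither fragment — lossy.
Dependency preservation: the restricted closure of {A} across the fragments never reaches {B, D}, so A → B, D cannot be enforced without a join — not preserved.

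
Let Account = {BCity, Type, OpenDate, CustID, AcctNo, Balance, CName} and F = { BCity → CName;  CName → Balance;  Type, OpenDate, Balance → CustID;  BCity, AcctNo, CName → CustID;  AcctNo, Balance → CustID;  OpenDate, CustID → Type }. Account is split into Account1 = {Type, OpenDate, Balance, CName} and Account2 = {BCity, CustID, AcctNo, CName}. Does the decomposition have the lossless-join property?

No

Common attributes: Account1 ∩ Account2 = {CName}.
Closure of {CName}: CName → Balance applies, adding Balance. So (CName)⁺ = {Balance, CName}.
The closure contains neither all of Account1 = {Type, OpenDate, Balance, CName} nor all of Account2 = {BCity, CustID, AcctNo, CName}, so the common attributes are not a superkey of either fragment. The join is lossy.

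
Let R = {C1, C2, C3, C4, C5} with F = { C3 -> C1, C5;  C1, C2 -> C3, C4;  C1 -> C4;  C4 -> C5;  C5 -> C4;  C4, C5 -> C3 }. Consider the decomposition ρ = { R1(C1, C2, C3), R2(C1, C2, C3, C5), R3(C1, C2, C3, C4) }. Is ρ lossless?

Yes

Chase test. Columns are C1, C2, C3, C4, C5; row i has aⱼ where attribute j ∈ Ri, else bᵢⱼ.
Initial tableau (one row per fragment):
  row 1: a1 a2 a3 b14 b15
  row 2: a1 a2 a3 b24 a5
  row 3: a1 a2 a3 a4 b35
Rows 1 and 2 agree on C3; apply C3→C1, C5 and equate their C1, C5 entries.
Rows 1 and 3 agree on C3; apply C3→C1, C5 and equate their C1, C5 entries.
Rows 1 and 2 agree on C1, C2; apply C1, C2→C3, C4 and equate their C3, C4 entries.
Rows 1 and 3 agree on C1, C2; apply C1, C2→C3, C4 and equate their C3, C4 entries.
Row 1 is now all distinguished symbols — the join is lossless.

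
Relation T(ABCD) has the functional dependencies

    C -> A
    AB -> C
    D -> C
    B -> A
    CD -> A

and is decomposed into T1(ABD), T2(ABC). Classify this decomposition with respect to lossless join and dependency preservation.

lossless but not dependency-preserving

Lossless test: (AB)⁺ = {ABC}, which contains all of one fragment — lossless.
Dependency preservation: the restricted closure of {D} across the fragments never reaches {C}, so D → C cannot be enforced without a join — not preserved.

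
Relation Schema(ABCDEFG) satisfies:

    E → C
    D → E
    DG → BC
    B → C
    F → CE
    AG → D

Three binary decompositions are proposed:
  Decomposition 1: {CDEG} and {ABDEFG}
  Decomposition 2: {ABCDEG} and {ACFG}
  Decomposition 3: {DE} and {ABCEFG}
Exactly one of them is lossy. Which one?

Decomposition 1: common = {DEG}, closure = {BCDEG} → lossless.
Decomposition 2: common = {ACG}, closure = {ABCDEG} → lossless.
Decomposition 3: common = {E}, closure = {CE} → lossy.

Decomposition 3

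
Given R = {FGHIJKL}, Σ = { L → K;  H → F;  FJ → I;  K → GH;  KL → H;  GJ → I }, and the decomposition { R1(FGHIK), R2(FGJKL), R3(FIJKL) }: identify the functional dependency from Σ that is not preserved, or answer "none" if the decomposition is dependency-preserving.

GJ → I

Check GJ → I: no single fragment contains all of {GIJ}, and the restricted closure of {GJ} across the fragments never reaches {I}.
L → K is preserved.
H → F is preserved.
FJ → I is preserved.
K → GH is preserved.
KL → H is preserved.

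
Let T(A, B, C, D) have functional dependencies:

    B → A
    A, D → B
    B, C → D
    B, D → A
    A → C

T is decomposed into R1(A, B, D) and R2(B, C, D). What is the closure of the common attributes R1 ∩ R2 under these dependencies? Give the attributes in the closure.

R1 ∩ R2 = {B, D}.
B → A applies, adding A
A → C applies, adding C
Closure: {A, B, C, D}.

A, B, C, D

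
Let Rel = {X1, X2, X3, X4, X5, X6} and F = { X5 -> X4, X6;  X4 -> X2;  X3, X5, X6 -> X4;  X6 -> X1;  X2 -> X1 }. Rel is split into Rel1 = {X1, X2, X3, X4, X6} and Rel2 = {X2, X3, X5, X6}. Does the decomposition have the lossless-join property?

No

Common attributes: Rel1 ∩ Rel2 = {X2, X3, X6}.
Closure of {X2, X3, X6}: X6 → X1 applies, adding X1. So (X2, X3, X6)⁺ = {X1, X2, X3, X6}.
The closure contains neither all of Rel1 = {X1, X2, X3, X4, X6} nor all of Rel2 = {X2, X3, X5, X6}, so the common attributes are not a superkey of either fragment. The join is lossy.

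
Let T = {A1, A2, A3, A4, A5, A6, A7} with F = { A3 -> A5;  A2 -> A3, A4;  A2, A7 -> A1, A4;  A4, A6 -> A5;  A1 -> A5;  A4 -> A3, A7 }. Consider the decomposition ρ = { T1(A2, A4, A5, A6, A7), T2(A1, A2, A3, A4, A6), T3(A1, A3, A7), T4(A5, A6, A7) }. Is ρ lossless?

Chase test. Columns are A1, A2, A3, A4, A5, A6, A7; row i has aⱼ where attribute j ∈ Ti, else bᵢⱼ.
Initial tableau (one row per fragment):
  row 1: b11 a2 b13 a4 a5 a6 a7
  row 2: a1 a2 a3 a4 b25 a6 b27
  row 3: a1 b32 a3 b34 b35 b36 a7
  row 4: b41 b42 b43 b44 a5 a6 a7
Rows 2 and 3 agree on A3; apply A3→A5 and equate their A5 entries.
Rows 1 and 2 agree on A2; apply A2→A3, A4 and equate their A3, A4 entries.
Rows 1 and 2 agree on A4, A6; apply A4, A6→A5 and equate their A5 entries.
Rows 1 and 2 agree on A4; apply A4→A3, A7 and equate their A3, A7 entries.
Rows 1 and 2 agree on A2, A7; apply A2, A7→A1, A4 and equate their A1, A4 entries.
Row 1 is now all distinguished symbols — the join is lossless.

Yes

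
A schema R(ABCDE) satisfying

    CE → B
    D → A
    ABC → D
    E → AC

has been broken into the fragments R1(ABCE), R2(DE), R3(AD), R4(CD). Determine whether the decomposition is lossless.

Chase test. Columns are ABCDE; row i has aⱼ where attribute j ∈ Ri, else bᵢⱼ.
Initial tableau (one row per fragment):
  row 1: a1 a2 a3 b14 a5
  row 2: b21 b22 b23 a4 a5
  row 3: a1 b32 b33 a4 b35
  row 4: b41 b42 a3 a4 b45
Rows 2 and 3 agree on D; apply D→A and equate their A entries.
Rows 2 and 4 agree on D; apply D→A and equate their A entries.
Rows 1 and 2 agree on E; apply E→AC and equate their AC entries.
Rows 1 and 2 agree on CE; apply CE→B and equate their B entries.
Rows 1 and 2 agree on ABC; apply ABC→D and equate their D entries.
Row 1 is now all distinguished symbols — the join is lossless.

Yes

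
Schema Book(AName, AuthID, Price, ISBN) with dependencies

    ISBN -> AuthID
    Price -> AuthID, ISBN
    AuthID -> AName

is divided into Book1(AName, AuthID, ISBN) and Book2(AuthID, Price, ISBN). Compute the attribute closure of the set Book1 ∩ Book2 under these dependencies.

Book1 ∩ Book2 = {AuthID, ISBN}.
AuthID → AName applies, adding AName
Closure: {AName, AuthID, ISBN}.

AName, AuthID, ISBN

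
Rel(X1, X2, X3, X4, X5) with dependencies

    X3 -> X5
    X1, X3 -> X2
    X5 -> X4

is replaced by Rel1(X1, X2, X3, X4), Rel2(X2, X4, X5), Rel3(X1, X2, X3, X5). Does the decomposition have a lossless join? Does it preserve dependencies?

Lossless test (chase): Rows 1 and 3 agree on X3; apply X3→X5 and equate their X5 entries. Rows 1 and 3 agree on X5; apply X5→X4 and equate their X4 entries. Row 1 is now all distinguished symbols — the join is lossless.
Dependency preservation: every FD's attributes lie within a single fragment, so each can be enforced locally — preserved.

lossless and dependency-preserving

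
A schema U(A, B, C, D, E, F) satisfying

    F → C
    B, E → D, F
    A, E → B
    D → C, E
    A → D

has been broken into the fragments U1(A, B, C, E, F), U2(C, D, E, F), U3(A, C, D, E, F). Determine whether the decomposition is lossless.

Chase test. Columns are A, B, C, D, E, F; row i has aⱼ where attribute j ∈ Ui, else bᵢⱼ.
Initial tableau (one row per fragment):
  row 1: a1 a2 a3 b14 a5 a6
  row 2: b21 b22 a3 a4 a5 a6
  row 3: a1 b32 a3 a4 a5 a6
Rows 1 and 3 agree on A, E; apply A, E→B and equate their B entries.
Rows 1 and 3 agree on A; apply A→D and equate their D entries.
Row 1 is now all distinguished symbols — the join is lossless.

Yes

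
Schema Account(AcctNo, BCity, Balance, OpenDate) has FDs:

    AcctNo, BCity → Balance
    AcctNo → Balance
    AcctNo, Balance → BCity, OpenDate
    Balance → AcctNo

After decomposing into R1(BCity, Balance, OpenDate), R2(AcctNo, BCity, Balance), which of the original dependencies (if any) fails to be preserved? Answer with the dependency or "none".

AcctNo, BCity → Balance lies within R2.
AcctNo → Balance lies within R2.
AcctNo, Balance → BCity, OpenDate: restricted closure across fragments reaches BCity, OpenDate.
Balance → AcctNo lies within R2.
Every dependency is enforceable on the fragments, so the decomposition is dependency-preserving.

none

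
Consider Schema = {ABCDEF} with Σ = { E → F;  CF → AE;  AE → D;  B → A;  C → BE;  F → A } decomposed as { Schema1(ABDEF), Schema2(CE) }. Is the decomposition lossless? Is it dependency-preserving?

lossy and not dependency-preserving

Lossless test: (E)⁺ = {ADEF}, which is a superkey of neither fragment — lossy.
Dependency preservation: the restricted closure of {C} across the fragments never reaches {BE}, so C → BE cannot be enforced without a join — not preserved.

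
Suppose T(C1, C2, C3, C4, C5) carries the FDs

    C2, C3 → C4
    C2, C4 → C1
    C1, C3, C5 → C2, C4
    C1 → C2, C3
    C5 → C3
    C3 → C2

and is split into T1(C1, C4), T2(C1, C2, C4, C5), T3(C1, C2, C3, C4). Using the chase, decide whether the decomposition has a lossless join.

Chase test. Columns are C1, C2, C3, C4, C5; row i has aⱼ where attribute j ∈ Ti, else bᵢⱼ.
Initial tableau (one row per fragment):
  row 1: a1 b12 b13 a4 b15
  row 2: a1 a2 b23 a4 a5
  row 3: a1 a2 a3 a4 b35
Rows 1 and 2 agree on C1; apply C1→C2, C3 and equate their C2, C3 entries.
Rows 1 and 3 agree on C1; apply C1→C2, C3 and equate their C2, C3 entries.
Row 2 is now all distinguished symbols — the join is lossless.

Yes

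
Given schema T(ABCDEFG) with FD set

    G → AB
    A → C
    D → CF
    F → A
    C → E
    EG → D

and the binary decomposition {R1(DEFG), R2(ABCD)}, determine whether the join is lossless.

Common attributes: R1 ∩ R2 = {D}.
Closure of {D}: D → CF applies, adding CF; F → A applies, adding A; C → E applies, adding E. So (D)⁺ = {ACDEF}.
The closure contains neither all of R1 = {DEFG} nor all of R2 = {ABCD}, so the common attributes are not a superkey of either fragment. The join is lossy.

No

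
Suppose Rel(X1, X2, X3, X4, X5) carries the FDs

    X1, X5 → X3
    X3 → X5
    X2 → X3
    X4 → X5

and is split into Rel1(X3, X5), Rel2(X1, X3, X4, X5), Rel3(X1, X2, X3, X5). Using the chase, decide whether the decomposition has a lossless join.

Chase test. Columns are X1, X2, X3, X4, X5; row i has aⱼ where attribute j ∈ Reli, else bᵢⱼ.
Initial tableau (one row per fragment):
  row 1: b11 b12 a3 b14 a5
  row 2: a1 b22 a3 a4 a5
  row 3: a1 a2 a3 b34 a5
No row becomes fully distinguished — the join is lossy.

No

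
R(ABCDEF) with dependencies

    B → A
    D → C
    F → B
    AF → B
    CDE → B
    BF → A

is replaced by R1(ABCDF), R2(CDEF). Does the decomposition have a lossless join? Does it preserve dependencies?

lossless but not dependency-preserving

Lossless test: (CDF)⁺ = {ABCDF}, which contains all of one fragment — lossless.
Dependency preservation: the restricted closure of {CDE} across the fragments never reaches {B}, so CDE → B cannot be enforced without a join — not preserved.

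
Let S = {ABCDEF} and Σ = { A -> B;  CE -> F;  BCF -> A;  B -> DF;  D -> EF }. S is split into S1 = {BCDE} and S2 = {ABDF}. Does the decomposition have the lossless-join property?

Common attributes: S1 ∩ S2 = {BD}.
Closure of {BD}: B → DF applies, adding F; D → EF applies, adding E. So (BD)⁺ = {BDEF}.
The closure contains neither all of S1 = {BCDE} nor all of S2 = {ABDF}, so the common attributes are not a superkey of either fragment. The join is lossy.

No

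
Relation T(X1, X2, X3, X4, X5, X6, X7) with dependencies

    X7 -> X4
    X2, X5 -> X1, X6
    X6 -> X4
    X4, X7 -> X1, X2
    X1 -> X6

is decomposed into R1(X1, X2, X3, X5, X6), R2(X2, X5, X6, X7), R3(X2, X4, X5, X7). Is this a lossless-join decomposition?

Chase test. Columns are X1, X2, X3, X4, X5, X6, X7; row i has aⱼ where attribute j ∈ Ri, else bᵢⱼ.
Initial tableau (one row per fragment):
  row 1: a1 a2 a3 b14 a5 a6 b17
  row 2: b21 a2 b23 b24 a5 a6 a7
  row 3: b31 a2 b33 a4 a5 b36 a7
Rows 2 and 3 agree on X7; apply X7→X4 and equate their X4 entries.
Rows 1 and 2 agree on X2, X5; apply X2, X5→X1, X6 and equate their X1, X6 entries.
Rows 1 and 3 agree on X2, X5; apply X2, X5→X1, X6 and equate their X1, X6 entries.
Rows 1 and 2 agree on X6; apply X6→X4 and equate their X4 entries.
No row becomes fully distinguished — the join is lossy.

No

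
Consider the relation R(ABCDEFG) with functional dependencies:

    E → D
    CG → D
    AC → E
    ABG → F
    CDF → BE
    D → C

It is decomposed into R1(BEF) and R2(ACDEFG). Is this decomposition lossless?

Yes

Common attributes: R1 ∩ R2 = {EF}.
Closure of {EF}: E → D applies, adding D; D → C applies, adding C; CDF → BE applies, adding B. So (EF)⁺ = {BCDEF}.
This closure contains every attribute of R1, so R1 ∩ R2 → R1. The join is lossless.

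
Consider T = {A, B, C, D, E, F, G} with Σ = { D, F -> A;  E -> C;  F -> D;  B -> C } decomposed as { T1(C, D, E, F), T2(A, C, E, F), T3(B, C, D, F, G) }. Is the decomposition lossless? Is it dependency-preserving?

lossy but dependency-preserving

Lossless test (chase): Rows 1 and 3 agree on D, F; apply D, F→A and equate their A entries. Rows 1 and 2 agree on F; apply F→D and equate their D entries. Rows 1 and 2 agree on D, F; apply D, F→A and equate their A entries. No row becomes fully distinguished — the join is lossy.
Dependency preservation: D, F → A is not contained in any single fragment, but the restricted closure of its left-hand side across the fragments still reaches the right-hand side; the remaining FDs each lie inside some fragment. All dependencies are preserved.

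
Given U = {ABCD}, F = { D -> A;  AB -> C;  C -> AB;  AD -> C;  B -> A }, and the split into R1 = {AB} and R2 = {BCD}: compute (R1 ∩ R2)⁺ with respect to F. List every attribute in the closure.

ABC

R1 ∩ R2 = {B}.
B → A applies, adding A
AB → C applies, adding C
Closure: {ABC}.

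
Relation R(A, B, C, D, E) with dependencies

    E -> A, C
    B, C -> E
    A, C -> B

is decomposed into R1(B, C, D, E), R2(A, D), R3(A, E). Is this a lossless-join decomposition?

Yes

Chase test. Columns are A, B, C, D, E; row i has aⱼ where attribute j ∈ Ri, else bᵢⱼ.
Initial tableau (one row per fragment):
  row 1: b11 a2 a3 a4 a5
  row 2: a1 b22 b23 a4 b25
  row 3: a1 b32 b33 b34 a5
Rows 1 and 3 agree on E; apply E→A, C and equate their A, C entries.
Rows 1 and 3 agree on A, C; apply A, C→B and equate their B entries.
Row 1 is now all distinguished symbols — the join is lossless.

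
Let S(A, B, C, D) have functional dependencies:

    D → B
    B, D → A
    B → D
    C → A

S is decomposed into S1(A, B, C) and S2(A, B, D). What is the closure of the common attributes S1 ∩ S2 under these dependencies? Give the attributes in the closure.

S1 ∩ S2 = {A, B}.
B → D applies, adding D
Closure: {A, B, D}.

A, B, D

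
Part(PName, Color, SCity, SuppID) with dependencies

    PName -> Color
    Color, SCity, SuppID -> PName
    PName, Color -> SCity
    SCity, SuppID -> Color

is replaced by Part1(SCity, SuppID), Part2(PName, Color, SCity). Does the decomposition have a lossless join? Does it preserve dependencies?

lossy and not dependency-preserving

Lossless test: (SCity)⁺ = {SCity}, which is a superkey of neither fragment — lossy.
Dependency preservation: the restricted closure of {Color, SCity, SuppID} across the fragments never reaches {PName}, so Color, SCity, SuppID → PName cannot be enforced without a join — not preserved.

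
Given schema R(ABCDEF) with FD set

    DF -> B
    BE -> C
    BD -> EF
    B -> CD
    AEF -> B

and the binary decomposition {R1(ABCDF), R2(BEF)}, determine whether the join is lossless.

Yes

Common attributes: R1 ∩ R2 = {BF}.
Closure of {BF}: B → CD applies, adding CD; BD → EF applies, adding E. So (BF)⁺ = {BCDEF}.
This closure contains every attribute of R2, so R1 ∩ R2 → R2. The join is lossless.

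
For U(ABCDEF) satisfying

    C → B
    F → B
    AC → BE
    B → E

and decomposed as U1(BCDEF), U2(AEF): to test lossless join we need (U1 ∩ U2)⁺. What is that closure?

U1 ∩ U2 = {EF}.
F → B applies, adding B
Closure: {BEF}.

BEF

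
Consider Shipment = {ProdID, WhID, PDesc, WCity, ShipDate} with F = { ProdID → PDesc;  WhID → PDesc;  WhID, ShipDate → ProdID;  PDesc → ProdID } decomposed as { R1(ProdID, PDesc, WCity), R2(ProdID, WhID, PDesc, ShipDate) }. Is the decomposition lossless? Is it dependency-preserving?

Lossless test: (ProdID, PDesc)⁺ = {ProdID, PDesc}, which is a superkey of neither fragment — lossy.
Dependency preservation: every FD's attributes lie within a single fragment, so each can be enforced locally — preserved.

lossy but dependency-preserving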